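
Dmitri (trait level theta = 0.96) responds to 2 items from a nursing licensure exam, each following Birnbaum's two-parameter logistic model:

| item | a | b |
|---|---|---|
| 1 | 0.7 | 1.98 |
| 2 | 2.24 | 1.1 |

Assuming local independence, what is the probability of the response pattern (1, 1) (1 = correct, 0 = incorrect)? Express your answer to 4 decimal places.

P(theta) = 1 / (1 + exp(−a(theta − b)))
P_1 = 1/(1+e^{0.7140}) = 0.3287
P_2 = 1/(1+e^{0.3136}) = 0.4222
L = P_1 × P_2 = 0.3287 × 0.4222 = 0.13880

0.1388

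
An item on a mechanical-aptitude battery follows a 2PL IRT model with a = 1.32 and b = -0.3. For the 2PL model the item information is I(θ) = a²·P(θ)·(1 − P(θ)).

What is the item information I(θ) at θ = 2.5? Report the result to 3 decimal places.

0.041

P = 1/(1+e^{-3.6960}) = 0.9758
P(1−P) = 0.9758 × 0.0242 = 0.0236
I = a² × P(1−P) = 1.32² × 0.0236 = 0.04118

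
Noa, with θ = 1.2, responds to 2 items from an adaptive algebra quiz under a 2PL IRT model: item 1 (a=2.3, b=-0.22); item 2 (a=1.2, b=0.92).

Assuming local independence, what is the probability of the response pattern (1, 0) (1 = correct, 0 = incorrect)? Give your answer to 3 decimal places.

P(θ) = 1 / (1 + exp(−a(θ − b)))
P_1 = 1/(1+e^{-3.2660}) = 0.9632
P_2 = 1/(1+e^{-0.3360}) = 0.5832
L = P_1 × (1−P_2) = 0.9632 × 0.4168 = 0.40146

0.401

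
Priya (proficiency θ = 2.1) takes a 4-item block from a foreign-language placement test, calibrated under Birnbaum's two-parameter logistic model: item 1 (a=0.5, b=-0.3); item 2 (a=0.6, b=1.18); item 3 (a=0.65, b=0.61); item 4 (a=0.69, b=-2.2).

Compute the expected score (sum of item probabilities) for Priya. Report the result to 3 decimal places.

P(θ) = 1 / (1 + exp(−a(θ − b)))
P_1 = 1/(1+e^{-1.2000}) = 0.7685
P_2 = 1/(1+e^{-0.5520}) = 0.6346
P_3 = 1/(1+e^{-0.9685}) = 0.7248
P_4 = 1/(1+e^{-2.9670}) = 0.9511
E[score] = 0.7685 + 0.6346 + 0.7248 + 0.9511 = 3.0790

3.079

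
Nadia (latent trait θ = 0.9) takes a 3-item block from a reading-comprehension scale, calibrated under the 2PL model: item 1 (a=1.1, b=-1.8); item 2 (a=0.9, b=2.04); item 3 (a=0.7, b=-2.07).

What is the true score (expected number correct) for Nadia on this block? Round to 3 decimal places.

2.104

P(θ) = 1 / (1 + exp(−a(θ − b)))
P_1 = 1/(1+e^{-2.9700}) = 0.9512
P_2 = 1/(1+e^{1.0260}) = 0.2639
P_3 = 1/(1+e^{-2.0790}) = 0.8888
E[score] = 0.9512 + 0.2639 + 0.8888 = 2.1039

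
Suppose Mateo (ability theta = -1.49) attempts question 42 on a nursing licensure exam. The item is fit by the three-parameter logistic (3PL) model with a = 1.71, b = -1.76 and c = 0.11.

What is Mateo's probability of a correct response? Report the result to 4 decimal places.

P(theta) = c + (1 − c) · 1 / (1 + exp(−a(theta − b)))
Exponent: 1.71 × (-1.49 − (-1.76)) = 0.4617
1/(1 + e^{-0.4617}) = 0.6134
P = 0.11 + 0.89 × 0.6134 = 0.6559

0.6559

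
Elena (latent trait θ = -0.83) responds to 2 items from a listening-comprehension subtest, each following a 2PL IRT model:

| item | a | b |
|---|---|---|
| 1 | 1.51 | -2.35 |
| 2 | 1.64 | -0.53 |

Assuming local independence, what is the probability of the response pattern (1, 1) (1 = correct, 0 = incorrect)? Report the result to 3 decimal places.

0.345

P(θ) = 1 / (1 + exp(−a(θ − b)))
P_1 = 1/(1+e^{-2.2952}) = 0.9085
P_2 = 1/(1+e^{0.4920}) = 0.3794
L = P_1 × P_2 = 0.9085 × 0.3794 = 0.34470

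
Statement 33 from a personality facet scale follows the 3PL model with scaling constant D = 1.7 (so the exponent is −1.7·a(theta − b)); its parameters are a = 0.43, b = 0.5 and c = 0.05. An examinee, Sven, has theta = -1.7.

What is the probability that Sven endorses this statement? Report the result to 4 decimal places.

0.2085

P(theta) = c + (1 − c) · 1 / (1 + exp(−D·a(theta − b)))
Exponent: 1.7 × 0.43 × (-1.7 − 0.5) = -1.6082
1/(1 + e^{1.6082}) = 0.1668
P = 0.05 + 0.95 × 0.1668 = 0.2085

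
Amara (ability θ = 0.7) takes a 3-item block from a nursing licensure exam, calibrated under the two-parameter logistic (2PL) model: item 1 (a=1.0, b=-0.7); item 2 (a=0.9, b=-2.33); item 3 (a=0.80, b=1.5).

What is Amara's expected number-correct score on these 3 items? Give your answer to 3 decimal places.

P(θ) = 1 / (1 + exp(−a(θ − b)))
P_1 = 1/(1+e^{-1.4000}) = 0.8022
P_2 = 1/(1+e^{-2.7270}) = 0.9386
P_3 = 1/(1+e^{0.6400}) = 0.3452
E[score] = 0.8022 + 0.9386 + 0.3452 = 2.0860

2.086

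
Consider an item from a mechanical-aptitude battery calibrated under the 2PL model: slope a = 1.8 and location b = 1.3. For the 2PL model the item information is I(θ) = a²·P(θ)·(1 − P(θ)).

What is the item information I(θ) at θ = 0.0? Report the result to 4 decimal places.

P = 1/(1+e^{2.3400}) = 0.0879
P(1−P) = 0.0879 × 0.9121 = 0.0801
I = a² × P(1−P) = 1.8² × 0.0801 = 0.25967

0.2597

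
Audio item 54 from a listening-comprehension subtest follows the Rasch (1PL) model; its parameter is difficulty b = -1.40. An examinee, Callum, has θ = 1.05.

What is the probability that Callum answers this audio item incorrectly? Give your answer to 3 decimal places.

0.079

P(θ) = 1 / (1 + exp(−(θ − b)))
Exponent: (1.05 − (-1.40)) = 2.4500
1/(1 + e^{-2.4500}) = 0.9206
P = 0.9206
P(incorrect) = 1 − 0.9206 = 0.0794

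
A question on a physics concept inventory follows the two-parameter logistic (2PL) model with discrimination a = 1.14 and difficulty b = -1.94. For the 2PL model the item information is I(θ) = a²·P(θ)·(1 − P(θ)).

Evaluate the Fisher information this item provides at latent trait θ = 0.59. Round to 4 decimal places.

0.0652

P = 1/(1+e^{-2.8842}) = 0.9471
P(1−P) = 0.9471 × 0.0529 = 0.0501
I = a² × P(1−P) = 1.14² × 0.0501 = 0.06516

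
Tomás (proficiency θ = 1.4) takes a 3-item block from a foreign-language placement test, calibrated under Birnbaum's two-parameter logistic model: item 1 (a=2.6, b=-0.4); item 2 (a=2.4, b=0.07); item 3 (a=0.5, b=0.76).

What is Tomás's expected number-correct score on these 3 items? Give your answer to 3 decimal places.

2.531

P(θ) = 1 / (1 + exp(−a(θ − b)))
P_1 = 1/(1+e^{-4.6800}) = 0.9908
P_2 = 1/(1+e^{-3.1920}) = 0.9605
P_3 = 1/(1+e^{-0.3200}) = 0.5793
E[score] = 0.9908 + 0.9605 + 0.5793 = 2.5307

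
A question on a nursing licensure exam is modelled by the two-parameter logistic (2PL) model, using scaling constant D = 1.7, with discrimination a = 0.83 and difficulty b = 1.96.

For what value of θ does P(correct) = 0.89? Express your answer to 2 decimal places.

3.44

P(θ) = 1 / (1 + exp(−D·a(θ − b)))
logit = ln(0.8900/0.1100) = 2.0907
θ = b + logit/(1.7·a) = 1.96 + 2.0907/1.4110 = 3.4417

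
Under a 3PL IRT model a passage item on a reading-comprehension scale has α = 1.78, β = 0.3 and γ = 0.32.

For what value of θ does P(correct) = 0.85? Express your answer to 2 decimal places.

P(θ) = γ + (1 − γ) · 1 / (1 + exp(−α(θ − β)))
Remove guessing floor: (0.85 − 0.32)/(1 − 0.32) = 0.7794
logit = ln(0.7794/0.2206) = 1.2622
θ = β + logit/(α) = 0.3 + 1.2622/1.7800 = 1.0091

1.01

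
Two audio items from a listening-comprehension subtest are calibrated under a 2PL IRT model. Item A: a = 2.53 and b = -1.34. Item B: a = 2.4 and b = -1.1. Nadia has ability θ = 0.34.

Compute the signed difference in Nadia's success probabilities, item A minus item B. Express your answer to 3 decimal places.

0.017

P(θ) = 1 / (1 + exp(−a(θ − b)))
P_A = 0.9859
P_B = 0.9694
P_A − P_B = 0.0165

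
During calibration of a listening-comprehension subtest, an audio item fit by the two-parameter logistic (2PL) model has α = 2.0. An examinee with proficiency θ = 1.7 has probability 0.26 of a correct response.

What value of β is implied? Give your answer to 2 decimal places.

P(θ) = 1 / (1 + exp(−α(θ − β)))
logit(0.26) = ln(0.26/0.74) = -1.0460
β = θ − logit/(α) = 1.7 − (-1.0460)/2.0000 = 2.2230

2.22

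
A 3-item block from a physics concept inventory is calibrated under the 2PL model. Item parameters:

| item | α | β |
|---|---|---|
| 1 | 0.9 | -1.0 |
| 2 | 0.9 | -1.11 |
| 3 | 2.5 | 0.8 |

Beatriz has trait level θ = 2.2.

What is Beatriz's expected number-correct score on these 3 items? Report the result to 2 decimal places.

2.87

P(θ) = 1 / (1 + exp(−α(θ − β)))
P_1 = 1/(1+e^{-2.8800}) = 0.9468
P_2 = 1/(1+e^{-2.9790}) = 0.9516
P_3 = 1/(1+e^{-3.5000}) = 0.9707
E[score] = 0.9468 + 0.9516 + 0.9707 = 2.8692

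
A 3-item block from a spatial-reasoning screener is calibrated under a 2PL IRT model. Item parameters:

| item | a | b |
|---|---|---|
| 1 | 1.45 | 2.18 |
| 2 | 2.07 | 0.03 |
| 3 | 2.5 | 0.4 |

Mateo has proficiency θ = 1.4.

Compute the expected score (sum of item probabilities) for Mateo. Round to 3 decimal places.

P(θ) = 1 / (1 + exp(−a(θ − b)))
P_1 = 1/(1+e^{1.1310}) = 0.2440
P_2 = 1/(1+e^{-2.8359}) = 0.9446
P_3 = 1/(1+e^{-2.5000}) = 0.9241
E[score] = 0.2440 + 0.9446 + 0.9241 = 2.1127

2.113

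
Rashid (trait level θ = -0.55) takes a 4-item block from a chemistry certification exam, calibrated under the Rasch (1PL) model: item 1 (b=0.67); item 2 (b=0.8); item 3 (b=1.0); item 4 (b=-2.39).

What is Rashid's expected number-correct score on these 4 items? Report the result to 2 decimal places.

P(θ) = 1 / (1 + exp(−(θ − b)))
P_1 = 1/(1+e^{1.2200}) = 0.2279
P_2 = 1/(1+e^{1.3500}) = 0.2059
P_3 = 1/(1+e^{1.5500}) = 0.1751
P_4 = 1/(1+e^{-1.8400}) = 0.8629
E[score] = 0.2279 + 0.2059 + 0.1751 + 0.8629 = 1.4718

1.47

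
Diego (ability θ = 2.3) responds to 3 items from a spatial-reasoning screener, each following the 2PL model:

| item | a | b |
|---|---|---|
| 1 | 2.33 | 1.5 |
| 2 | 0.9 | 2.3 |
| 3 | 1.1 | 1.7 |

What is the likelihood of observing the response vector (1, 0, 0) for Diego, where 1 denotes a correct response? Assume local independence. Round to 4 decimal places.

0.1475

P(θ) = 1 / (1 + exp(−a(θ − b)))
P_1 = 1/(1+e^{-1.8640}) = 0.8658
P_2 = 1/(1+e^{0.0000}) = 0.5000
P_3 = 1/(1+e^{-0.6600}) = 0.6593
L = P_1 × (1−P_2) × (1−P_3) = 0.8658 × 0.5000 × 0.3407 = 0.14750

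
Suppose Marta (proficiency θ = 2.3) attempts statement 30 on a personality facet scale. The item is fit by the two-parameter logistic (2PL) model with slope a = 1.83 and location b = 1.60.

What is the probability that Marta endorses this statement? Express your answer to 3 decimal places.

0.783

P(θ) = 1 / (1 + exp(−a(θ − b)))
Exponent: 1.83 × (2.3 − 1.60) = 1.2810
1/(1 + e^{-1.2810}) = 0.7826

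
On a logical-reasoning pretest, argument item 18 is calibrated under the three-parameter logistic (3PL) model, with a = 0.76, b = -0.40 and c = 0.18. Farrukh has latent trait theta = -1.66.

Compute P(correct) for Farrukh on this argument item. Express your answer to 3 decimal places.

P(theta) = c + (1 − c) · 1 / (1 + exp(−a(theta − b)))
Exponent: 0.76 × (-1.66 − (-0.40)) = -0.9576
1/(1 + e^{0.9576}) = 0.2774
P = 0.18 + 0.82 × 0.2774 = 0.4074

0.407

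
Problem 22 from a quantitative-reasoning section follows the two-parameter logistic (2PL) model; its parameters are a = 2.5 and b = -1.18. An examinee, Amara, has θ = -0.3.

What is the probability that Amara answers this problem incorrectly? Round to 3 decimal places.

P(θ) = 1 / (1 + exp(−a(θ − b)))
Exponent: 2.5 × (-0.3 − (-1.18)) = 2.2000
1/(1 + e^{-2.2000}) = 0.9002
P(incorrect) = 1 − 0.9002 = 0.0998

0.100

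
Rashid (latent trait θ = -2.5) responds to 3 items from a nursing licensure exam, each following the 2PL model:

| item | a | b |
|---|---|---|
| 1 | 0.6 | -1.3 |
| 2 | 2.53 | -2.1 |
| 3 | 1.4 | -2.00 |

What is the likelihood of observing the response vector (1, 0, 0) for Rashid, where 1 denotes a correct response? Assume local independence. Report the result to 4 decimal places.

0.1604

P(θ) = 1 / (1 + exp(−a(θ − b)))
P_1 = 1/(1+e^{0.7200}) = 0.3274
P_2 = 1/(1+e^{1.0120}) = 0.2666
P_3 = 1/(1+e^{0.7000}) = 0.3318
L = P_1 × (1−P_2) × (1−P_3) = 0.3274 × 0.7334 × 0.6682 = 0.16044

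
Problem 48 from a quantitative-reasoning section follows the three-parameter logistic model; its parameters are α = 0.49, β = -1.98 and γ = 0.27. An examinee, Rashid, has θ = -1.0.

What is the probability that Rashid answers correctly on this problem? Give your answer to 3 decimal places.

0.721

P(θ) = γ + (1 − γ) · 1 / (1 + exp(−α(θ − β)))
Exponent: 0.49 × (-1.0 − (-1.98)) = 0.4802
1/(1 + e^{-0.4802}) = 0.6178
P = 0.27 + 0.73 × 0.6178 = 0.7210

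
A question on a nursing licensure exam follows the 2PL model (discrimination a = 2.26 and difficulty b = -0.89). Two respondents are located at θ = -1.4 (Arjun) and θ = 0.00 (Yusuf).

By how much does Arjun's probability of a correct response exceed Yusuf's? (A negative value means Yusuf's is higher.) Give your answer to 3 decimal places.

P(θ) = 1 / (1 + exp(−a(θ − b)))
P(Arjun) = 0.2400  [exponent -1.1526]
P(Yusuf) = 0.8820  [exponent 2.0114]
Difference = 0.2400 − 0.8820 = -0.6420

-0.642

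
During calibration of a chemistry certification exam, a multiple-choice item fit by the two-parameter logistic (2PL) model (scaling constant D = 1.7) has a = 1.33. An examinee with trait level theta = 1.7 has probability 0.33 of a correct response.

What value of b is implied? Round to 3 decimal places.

P(theta) = 1 / (1 + exp(−D·a(theta − b)))
logit(0.33) = ln(0.33/0.67) = -0.7082
b = theta − logit/(1.7·a) = 1.7 − (-0.7082)/2.2610 = 2.0132

2.013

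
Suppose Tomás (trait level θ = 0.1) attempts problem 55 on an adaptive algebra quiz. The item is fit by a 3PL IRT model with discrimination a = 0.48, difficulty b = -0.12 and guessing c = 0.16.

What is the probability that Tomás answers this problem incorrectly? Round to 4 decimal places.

P(θ) = c + (1 − c) · 1 / (1 + exp(−a(θ − b)))
Exponent: 0.48 × (0.1 − (-0.12)) = 0.1056
1/(1 + e^{-0.1056}) = 0.5264
P = 0.16 + 0.84 × 0.5264 = 0.6022
P(incorrect) = 1 − 0.6022 = 0.3978

0.3978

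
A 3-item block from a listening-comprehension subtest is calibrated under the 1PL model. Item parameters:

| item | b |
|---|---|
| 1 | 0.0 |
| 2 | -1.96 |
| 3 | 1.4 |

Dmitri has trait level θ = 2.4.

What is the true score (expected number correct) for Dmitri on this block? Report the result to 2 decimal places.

P(θ) = 1 / (1 + exp(−(θ − b)))
P_1 = 1/(1+e^{-2.4000}) = 0.9168
P_2 = 1/(1+e^{-4.3600}) = 0.9874
P_3 = 1/(1+e^{-1.0000}) = 0.7311
E[score] = 0.9168 + 0.9874 + 0.7311 = 2.6353

2.64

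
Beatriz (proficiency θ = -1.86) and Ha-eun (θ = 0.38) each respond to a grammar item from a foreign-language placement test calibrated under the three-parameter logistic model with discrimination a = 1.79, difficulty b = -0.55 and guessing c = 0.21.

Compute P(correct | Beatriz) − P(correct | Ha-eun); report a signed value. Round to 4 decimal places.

-0.5952

P(θ) = c + (1 − c) · 1 / (1 + exp(−a(θ − b)))
P(Beatriz) = 0.2791  [exponent -2.3449]
P(Ha-eun) = 0.8743  [exponent 1.6647]
Difference = 0.2791 − 0.8743 = -0.5952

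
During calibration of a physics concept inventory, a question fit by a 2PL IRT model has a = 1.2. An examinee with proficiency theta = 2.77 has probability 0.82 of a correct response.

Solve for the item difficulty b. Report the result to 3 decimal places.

1.506

P(theta) = 1 / (1 + exp(−a(theta − b)))
logit(0.82) = ln(0.82/0.18) = 1.5163
b = theta − logit/(a) = 2.77 − 1.5163/1.2000 = 1.5064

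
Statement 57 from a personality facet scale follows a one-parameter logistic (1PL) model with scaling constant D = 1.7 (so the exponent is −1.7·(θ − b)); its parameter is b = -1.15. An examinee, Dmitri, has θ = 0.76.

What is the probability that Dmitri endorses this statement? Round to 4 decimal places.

P(θ) = 1 / (1 + exp(−D·(θ − b)))
Exponent: 1.7 × (0.76 − (-1.15)) = 3.2470
1/(1 + e^{-3.2470}) = 0.9626
P = 0.9626

0.9626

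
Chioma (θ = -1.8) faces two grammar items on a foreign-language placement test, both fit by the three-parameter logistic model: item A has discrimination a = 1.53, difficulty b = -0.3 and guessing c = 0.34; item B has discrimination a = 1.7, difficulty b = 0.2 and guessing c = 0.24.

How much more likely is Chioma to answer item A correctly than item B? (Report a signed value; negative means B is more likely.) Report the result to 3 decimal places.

P(θ) = c + (1 − c) · 1 / (1 + exp(−a(θ − b)))
P_A = 0.4004
P_B = 0.2645
P_A − P_B = 0.1359

0.136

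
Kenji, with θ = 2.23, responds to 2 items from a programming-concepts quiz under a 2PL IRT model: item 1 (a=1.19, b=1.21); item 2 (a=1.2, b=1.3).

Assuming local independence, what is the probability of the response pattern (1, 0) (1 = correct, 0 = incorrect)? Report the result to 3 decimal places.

P(θ) = 1 / (1 + exp(−a(θ − b)))
P_1 = 1/(1+e^{-1.2138}) = 0.7710
P_2 = 1/(1+e^{-1.1160}) = 0.7532
L = P_1 × (1−P_2) = 0.7710 × 0.2468 = 0.19024

0.190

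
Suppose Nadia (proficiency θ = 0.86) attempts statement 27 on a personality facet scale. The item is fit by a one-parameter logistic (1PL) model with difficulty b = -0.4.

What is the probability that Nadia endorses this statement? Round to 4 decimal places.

P(θ) = 1 / (1 + exp(−(θ − b)))
Exponent: (0.86 − (-0.4)) = 1.2600
1/(1 + e^{-1.2600}) = 0.7790
P = 0.7790

0.7790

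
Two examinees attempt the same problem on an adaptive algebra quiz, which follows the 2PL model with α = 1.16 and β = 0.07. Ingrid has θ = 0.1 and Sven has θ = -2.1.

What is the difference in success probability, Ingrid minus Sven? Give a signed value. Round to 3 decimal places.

0.434

P(θ) = 1 / (1 + exp(−α(θ − β)))
P(Ingrid) = 0.5087  [exponent 0.0348]
P(Sven) = 0.0747  [exponent -2.5172]
Difference = 0.5087 − 0.0747 = 0.4340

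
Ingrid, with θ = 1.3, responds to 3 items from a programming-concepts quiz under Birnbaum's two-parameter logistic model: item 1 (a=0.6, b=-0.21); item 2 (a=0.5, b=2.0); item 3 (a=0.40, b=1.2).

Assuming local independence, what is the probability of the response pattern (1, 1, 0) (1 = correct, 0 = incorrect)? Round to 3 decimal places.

0.144

P(θ) = 1 / (1 + exp(−a(θ − b)))
P_1 = 1/(1+e^{-0.9060}) = 0.7122
P_2 = 1/(1+e^{0.3500}) = 0.4134
P_3 = 1/(1+e^{-0.0400}) = 0.5100
L = P_1 × P_2 × (1−P_3) = 0.7122 × 0.4134 × 0.4900 = 0.14426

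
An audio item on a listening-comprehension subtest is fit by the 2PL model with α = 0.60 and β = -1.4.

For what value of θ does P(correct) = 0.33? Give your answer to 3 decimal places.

-2.580

P(θ) = 1 / (1 + exp(−α(θ − β)))
logit = ln(0.3300/0.6700) = -0.7082
θ = β + logit/(α) = -1.4 + (-0.7082)/0.6000 = -2.5803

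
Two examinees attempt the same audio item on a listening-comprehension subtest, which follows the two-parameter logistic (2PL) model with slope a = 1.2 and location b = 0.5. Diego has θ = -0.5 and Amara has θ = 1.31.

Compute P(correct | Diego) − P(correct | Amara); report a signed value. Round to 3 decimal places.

-0.494

P(θ) = 1 / (1 + exp(−a(θ − b)))
P(Diego) = 0.2315  [exponent -1.2000]
P(Amara) = 0.7255  [exponent 0.9720]
Difference = 0.2315 − 0.7255 = -0.4940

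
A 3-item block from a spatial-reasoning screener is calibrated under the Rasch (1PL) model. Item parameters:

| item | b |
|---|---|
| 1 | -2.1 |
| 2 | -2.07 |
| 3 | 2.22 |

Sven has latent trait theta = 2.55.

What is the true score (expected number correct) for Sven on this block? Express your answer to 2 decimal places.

P(theta) = 1 / (1 + exp(−(theta − b)))
P_1 = 1/(1+e^{-4.6500}) = 0.9905
P_2 = 1/(1+e^{-4.6200}) = 0.9902
P_3 = 1/(1+e^{-0.3300}) = 0.5818
E[score] = 0.9905 + 0.9902 + 0.5818 = 2.5625

2.56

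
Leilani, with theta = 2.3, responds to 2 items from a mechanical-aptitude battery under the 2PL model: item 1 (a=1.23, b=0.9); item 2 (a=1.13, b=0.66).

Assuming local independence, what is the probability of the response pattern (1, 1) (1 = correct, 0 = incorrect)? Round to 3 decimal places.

0.733

P(theta) = 1 / (1 + exp(−a(theta − b)))
P_1 = 1/(1+e^{-1.7220}) = 0.8484
P_2 = 1/(1+e^{-1.8532}) = 0.8645
L = P_1 × P_2 = 0.8484 × 0.8645 = 0.73343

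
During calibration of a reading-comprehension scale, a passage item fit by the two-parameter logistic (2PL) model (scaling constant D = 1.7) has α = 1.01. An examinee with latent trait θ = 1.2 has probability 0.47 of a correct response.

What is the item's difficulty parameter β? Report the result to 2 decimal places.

P(θ) = 1 / (1 + exp(−D·α(θ − β)))
logit(0.47) = ln(0.47/0.53) = -0.1201
β = θ − logit/(1.7·α) = 1.2 − (-0.1201)/1.7170 = 1.2700

1.27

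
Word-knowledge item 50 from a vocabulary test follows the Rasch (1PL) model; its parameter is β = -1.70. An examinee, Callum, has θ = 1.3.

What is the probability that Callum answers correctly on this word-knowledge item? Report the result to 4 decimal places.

P(θ) = 1 / (1 + exp(−(θ − β)))
Exponent: (1.3 − (-1.70)) = 3.0000
1/(1 + e^{-3.0000}) = 0.9526
P = 0.9526

0.9526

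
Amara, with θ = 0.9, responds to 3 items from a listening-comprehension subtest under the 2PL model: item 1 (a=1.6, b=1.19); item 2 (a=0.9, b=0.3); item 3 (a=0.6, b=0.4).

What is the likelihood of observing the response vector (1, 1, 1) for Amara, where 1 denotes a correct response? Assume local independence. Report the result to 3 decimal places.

0.140

P(θ) = 1 / (1 + exp(−a(θ − b)))
P_1 = 1/(1+e^{0.4640}) = 0.3860
P_2 = 1/(1+e^{-0.5400}) = 0.6318
P_3 = 1/(1+e^{-0.3000}) = 0.5744
L = P_1 × P_2 × P_3 = 0.3860 × 0.6318 × 0.5744 = 0.14011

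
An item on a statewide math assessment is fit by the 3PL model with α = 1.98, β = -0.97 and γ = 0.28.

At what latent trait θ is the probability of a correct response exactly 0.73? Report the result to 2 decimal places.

P(θ) = γ + (1 − γ) · 1 / (1 + exp(−α(θ − β)))
Remove guessing floor: (0.73 − 0.28)/(1 − 0.28) = 0.6250
logit = ln(0.6250/0.3750) = 0.5108
θ = β + logit/(α) = -0.97 + 0.5108/1.9800 = -0.7120

-0.71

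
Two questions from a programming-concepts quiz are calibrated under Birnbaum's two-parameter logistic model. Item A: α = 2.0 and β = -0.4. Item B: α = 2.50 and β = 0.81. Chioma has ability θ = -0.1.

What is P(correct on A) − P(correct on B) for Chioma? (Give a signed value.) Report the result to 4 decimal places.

0.5524

P(θ) = 1 / (1 + exp(−α(θ − β)))
P_A = 0.6457
P_B = 0.0932
P_A − P_B = 0.5524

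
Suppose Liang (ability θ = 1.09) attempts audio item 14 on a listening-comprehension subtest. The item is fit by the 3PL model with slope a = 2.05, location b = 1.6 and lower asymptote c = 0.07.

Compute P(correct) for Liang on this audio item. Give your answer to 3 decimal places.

P(θ) = c + (1 − c) · 1 / (1 + exp(−a(θ − b)))
Exponent: 2.05 × (1.09 − 1.6) = -1.0455
1/(1 + e^{1.0455}) = 0.2601
P = 0.07 + 0.93 × 0.2601 = 0.3119

0.312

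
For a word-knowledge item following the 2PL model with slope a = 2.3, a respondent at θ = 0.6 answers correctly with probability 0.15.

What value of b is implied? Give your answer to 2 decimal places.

P(θ) = 1 / (1 + exp(−a(θ − b)))
logit(0.15) = ln(0.15/0.85) = -1.7346
b = θ − logit/(a) = 0.6 − (-1.7346)/2.3000 = 1.3542

1.35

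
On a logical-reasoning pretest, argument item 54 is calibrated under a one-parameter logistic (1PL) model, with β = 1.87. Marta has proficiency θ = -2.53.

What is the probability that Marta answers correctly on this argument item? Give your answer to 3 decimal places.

P(θ) = 1 / (1 + exp(−(θ − β)))
Exponent: (-2.53 − 1.87) = -4.4000
1/(1 + e^{4.4000}) = 0.0121
P = 0.0121

0.012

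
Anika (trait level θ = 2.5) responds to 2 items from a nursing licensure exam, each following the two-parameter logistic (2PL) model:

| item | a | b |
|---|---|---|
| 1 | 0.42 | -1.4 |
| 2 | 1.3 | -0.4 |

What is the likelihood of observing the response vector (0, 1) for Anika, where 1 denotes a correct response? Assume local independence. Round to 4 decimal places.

0.1591

P(θ) = 1 / (1 + exp(−a(θ − b)))
P_1 = 1/(1+e^{-1.6380}) = 0.8373
P_2 = 1/(1+e^{-3.7700}) = 0.9775
L = (1−P_1) × P_2 = 0.1627 × 0.9775 = 0.15907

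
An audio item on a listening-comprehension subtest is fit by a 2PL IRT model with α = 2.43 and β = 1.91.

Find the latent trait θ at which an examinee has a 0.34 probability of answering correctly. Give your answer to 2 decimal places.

P(θ) = 1 / (1 + exp(−α(θ − β)))
logit = ln(0.3400/0.6600) = -0.6633
θ = β + logit/(α) = 1.91 + (-0.6633)/2.4300 = 1.6370

1.64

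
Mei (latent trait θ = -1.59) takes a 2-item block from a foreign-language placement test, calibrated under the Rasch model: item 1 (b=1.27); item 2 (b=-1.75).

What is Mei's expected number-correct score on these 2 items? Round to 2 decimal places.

P(θ) = 1 / (1 + exp(−(θ − b)))
P_1 = 1/(1+e^{2.8600}) = 0.0542
P_2 = 1/(1+e^{-0.1600}) = 0.5399
E[score] = 0.0542 + 0.5399 = 0.5941

0.59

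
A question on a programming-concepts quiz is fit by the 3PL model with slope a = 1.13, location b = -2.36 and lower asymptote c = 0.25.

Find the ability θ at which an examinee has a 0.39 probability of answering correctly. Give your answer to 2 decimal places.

P(θ) = c + (1 − c) · 1 / (1 + exp(−a(θ − b)))
Remove guessing floor: (0.39 − 0.25)/(1 − 0.25) = 0.1867
logit = ln(0.1867/0.8133) = -1.4718
θ = b + logit/(a) = -2.36 + (-1.4718)/1.1300 = -3.6625

-3.66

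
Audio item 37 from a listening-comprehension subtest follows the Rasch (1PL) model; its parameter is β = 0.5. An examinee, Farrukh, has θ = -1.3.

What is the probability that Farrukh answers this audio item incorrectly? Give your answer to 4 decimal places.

P(θ) = 1 / (1 + exp(−(θ − β)))
Exponent: (-1.3 − 0.5) = -1.8000
1/(1 + e^{1.8000}) = 0.1419
P = 0.1419
P(incorrect) = 1 − 0.1419 = 0.8581

0.8581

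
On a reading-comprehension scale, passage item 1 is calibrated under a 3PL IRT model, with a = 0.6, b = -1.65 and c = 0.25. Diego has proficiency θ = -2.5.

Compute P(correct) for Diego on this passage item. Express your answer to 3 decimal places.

P(θ) = c + (1 − c) · 1 / (1 + exp(−a(θ − b)))
Exponent: 0.6 × (-2.5 − (-1.65)) = -0.5100
1/(1 + e^{0.5100}) = 0.3752
P = 0.25 + 0.75 × 0.3752 = 0.5314

0.531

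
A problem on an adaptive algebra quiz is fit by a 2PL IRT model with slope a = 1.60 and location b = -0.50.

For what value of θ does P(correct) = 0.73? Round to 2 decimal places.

0.12

P(θ) = 1 / (1 + exp(−a(θ − b)))
logit = ln(0.7300/0.2700) = 0.9946
θ = b + logit/(a) = -0.50 + 0.9946/1.6000 = 0.1216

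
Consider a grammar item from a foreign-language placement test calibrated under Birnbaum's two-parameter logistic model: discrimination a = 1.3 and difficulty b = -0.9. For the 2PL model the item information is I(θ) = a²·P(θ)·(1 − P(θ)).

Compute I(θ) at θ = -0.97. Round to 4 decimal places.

0.4216

P = 1/(1+e^{0.0910}) = 0.4773
P(1−P) = 0.4773 × 0.5227 = 0.2495
I = a² × P(1−P) = 1.3² × 0.2495 = 0.42163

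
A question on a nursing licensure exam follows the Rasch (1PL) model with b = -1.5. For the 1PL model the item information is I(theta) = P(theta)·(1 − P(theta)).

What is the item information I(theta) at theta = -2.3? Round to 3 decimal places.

0.214

P = 1/(1+e^{0.8000}) = 0.3100
P(1−P) = 0.3100 × 0.6900 = 0.2139
I = P(1−P) = 0.21391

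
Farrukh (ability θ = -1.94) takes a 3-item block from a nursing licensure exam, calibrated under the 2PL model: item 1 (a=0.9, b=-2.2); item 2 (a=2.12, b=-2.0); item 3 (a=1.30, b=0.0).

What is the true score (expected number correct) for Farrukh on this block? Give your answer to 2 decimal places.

1.16

P(θ) = 1 / (1 + exp(−a(θ − b)))
P_1 = 1/(1+e^{-0.2340}) = 0.5582
P_2 = 1/(1+e^{-0.1272}) = 0.5318
P_3 = 1/(1+e^{2.5220}) = 0.0743
E[score] = 0.5582 + 0.5318 + 0.0743 = 1.1643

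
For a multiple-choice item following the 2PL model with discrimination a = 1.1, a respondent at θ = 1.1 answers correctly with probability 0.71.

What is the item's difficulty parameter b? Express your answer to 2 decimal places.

0.29

P(θ) = 1 / (1 + exp(−a(θ − b)))
logit(0.71) = ln(0.71/0.29) = 0.8954
b = θ − logit/(a) = 1.1 − 0.8954/1.1000 = 0.2860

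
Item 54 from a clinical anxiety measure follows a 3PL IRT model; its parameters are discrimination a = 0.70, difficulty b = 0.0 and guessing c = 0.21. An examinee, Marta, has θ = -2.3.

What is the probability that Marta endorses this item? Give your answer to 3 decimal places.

P(θ) = c + (1 − c) · 1 / (1 + exp(−a(θ − b)))
Exponent: 0.70 × (-2.3 − 0.0) = -1.6100
1/(1 + e^{1.6100}) = 0.1666
P = 0.21 + 0.79 × 0.1666 = 0.3416

0.342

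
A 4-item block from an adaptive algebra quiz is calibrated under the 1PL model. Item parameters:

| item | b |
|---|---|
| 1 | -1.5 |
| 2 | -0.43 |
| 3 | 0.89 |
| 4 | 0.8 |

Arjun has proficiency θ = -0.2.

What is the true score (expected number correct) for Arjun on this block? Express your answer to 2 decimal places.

1.86

P(θ) = 1 / (1 + exp(−(θ − b)))
P_1 = 1/(1+e^{-1.3000}) = 0.7858
P_2 = 1/(1+e^{-0.2300}) = 0.5572
P_3 = 1/(1+e^{1.0900}) = 0.2516
P_4 = 1/(1+e^{1.0000}) = 0.2689
E[score] = 0.7858 + 0.5572 + 0.2516 + 0.2689 = 1.8636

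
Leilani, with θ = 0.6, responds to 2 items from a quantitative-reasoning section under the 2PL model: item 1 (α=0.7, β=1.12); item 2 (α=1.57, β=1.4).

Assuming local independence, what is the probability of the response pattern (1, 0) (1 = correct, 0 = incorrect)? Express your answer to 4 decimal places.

P(θ) = 1 / (1 + exp(−α(θ − β)))
P_1 = 1/(1+e^{0.3640}) = 0.4100
P_2 = 1/(1+e^{1.2560}) = 0.2217
L = P_1 × (1−P_2) = 0.4100 × 0.7783 = 0.31911

0.3191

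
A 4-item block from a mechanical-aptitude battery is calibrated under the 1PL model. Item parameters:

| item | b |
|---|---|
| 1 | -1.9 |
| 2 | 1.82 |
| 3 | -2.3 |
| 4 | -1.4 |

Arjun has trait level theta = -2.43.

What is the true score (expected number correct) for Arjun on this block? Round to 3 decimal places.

1.115

P(theta) = 1 / (1 + exp(−(theta − b)))
P_1 = 1/(1+e^{0.5300}) = 0.3705
P_2 = 1/(1+e^{4.2500}) = 0.0141
P_3 = 1/(1+e^{0.1300}) = 0.4675
P_4 = 1/(1+e^{1.0300}) = 0.2631
E[score] = 0.3705 + 0.0141 + 0.4675 + 0.2631 = 1.1152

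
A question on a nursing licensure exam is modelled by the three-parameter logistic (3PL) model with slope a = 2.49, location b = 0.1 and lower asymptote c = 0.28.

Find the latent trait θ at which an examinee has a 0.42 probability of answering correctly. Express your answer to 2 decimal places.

P(θ) = c + (1 − c) · 1 / (1 + exp(−a(θ − b)))
Remove guessing floor: (0.42 − 0.28)/(1 − 0.28) = 0.1944
logit = ln(0.1944/0.8056) = -1.4214
θ = b + logit/(a) = 0.1 + (-1.4214)/2.4900 = -0.4708

-0.47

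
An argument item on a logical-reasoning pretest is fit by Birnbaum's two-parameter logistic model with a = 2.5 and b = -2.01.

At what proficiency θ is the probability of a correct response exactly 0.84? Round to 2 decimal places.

-1.35

P(θ) = 1 / (1 + exp(−a(θ − b)))
logit = ln(0.8400/0.1600) = 1.6582
θ = b + logit/(a) = -2.01 + 1.6582/2.5000 = -1.3467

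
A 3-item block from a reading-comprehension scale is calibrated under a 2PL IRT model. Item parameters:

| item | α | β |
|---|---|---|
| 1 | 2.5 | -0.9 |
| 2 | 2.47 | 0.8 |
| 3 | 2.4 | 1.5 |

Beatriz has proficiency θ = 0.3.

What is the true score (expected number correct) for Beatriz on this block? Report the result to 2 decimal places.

1.23

P(θ) = 1 / (1 + exp(−α(θ − β)))
P_1 = 1/(1+e^{-3.0000}) = 0.9526
P_2 = 1/(1+e^{1.2350}) = 0.2253
P_3 = 1/(1+e^{2.8800}) = 0.0532
E[score] = 0.9526 + 0.2253 + 0.0532 = 1.2310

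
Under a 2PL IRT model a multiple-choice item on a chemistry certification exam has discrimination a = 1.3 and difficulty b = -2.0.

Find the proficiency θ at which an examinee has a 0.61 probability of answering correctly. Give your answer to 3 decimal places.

P(θ) = 1 / (1 + exp(−a(θ − b)))
logit = ln(0.6100/0.3900) = 0.4473
θ = b + logit/(a) = -2.0 + 0.4473/1.3000 = -1.6559

-1.656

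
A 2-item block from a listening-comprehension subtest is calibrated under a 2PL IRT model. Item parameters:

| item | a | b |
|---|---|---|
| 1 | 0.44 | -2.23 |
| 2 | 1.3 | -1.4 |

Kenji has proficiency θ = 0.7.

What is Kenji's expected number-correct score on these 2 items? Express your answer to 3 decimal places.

1.723

P(θ) = 1 / (1 + exp(−a(θ − b)))
P_1 = 1/(1+e^{-1.2892}) = 0.7840
P_2 = 1/(1+e^{-2.7300}) = 0.9388
E[score] = 0.7840 + 0.9388 = 1.7228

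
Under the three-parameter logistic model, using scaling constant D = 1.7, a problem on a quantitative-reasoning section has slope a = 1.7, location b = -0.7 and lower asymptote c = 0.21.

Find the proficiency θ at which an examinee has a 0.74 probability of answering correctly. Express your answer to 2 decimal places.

P(θ) = c + (1 − c) · 1 / (1 + exp(−D·a(θ − b)))
Remove guessing floor: (0.74 − 0.21)/(1 − 0.21) = 0.6709
logit = ln(0.6709/0.3291) = 0.7122
θ = b + logit/(1.7·a) = -0.7 + 0.7122/2.8900 = -0.4536

-0.45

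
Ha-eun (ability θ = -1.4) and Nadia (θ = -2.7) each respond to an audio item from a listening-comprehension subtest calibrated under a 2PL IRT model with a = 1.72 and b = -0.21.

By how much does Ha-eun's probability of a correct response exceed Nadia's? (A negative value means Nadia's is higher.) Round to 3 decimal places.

P(θ) = 1 / (1 + exp(−a(θ − b)))
P(Ha-eun) = 0.1144  [exponent -2.0468]
P(Nadia) = 0.0136  [exponent -4.2828]
Difference = 0.1144 − 0.0136 = 0.1008

0.101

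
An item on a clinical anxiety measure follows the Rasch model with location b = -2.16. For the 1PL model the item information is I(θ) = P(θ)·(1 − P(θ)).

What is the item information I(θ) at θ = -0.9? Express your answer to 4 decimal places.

P = 1/(1+e^{-1.2600}) = 0.7790
P(1−P) = 0.7790 × 0.2210 = 0.1721
I = P(1−P) = 0.17214

0.1721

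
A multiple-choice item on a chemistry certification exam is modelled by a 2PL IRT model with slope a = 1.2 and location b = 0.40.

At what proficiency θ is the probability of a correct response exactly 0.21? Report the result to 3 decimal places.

P(θ) = 1 / (1 + exp(−a(θ − b)))
logit = ln(0.2100/0.7900) = -1.3249
θ = b + logit/(a) = 0.40 + (-1.3249)/1.2000 = -0.7041

-0.704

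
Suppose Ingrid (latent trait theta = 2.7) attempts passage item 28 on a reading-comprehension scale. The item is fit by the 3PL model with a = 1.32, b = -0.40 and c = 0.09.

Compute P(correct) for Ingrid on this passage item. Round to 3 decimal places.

0.985

P(theta) = c + (1 − c) · 1 / (1 + exp(−a(theta − b)))
Exponent: 1.32 × (2.7 − (-0.40)) = 4.0920
1/(1 + e^{-4.0920}) = 0.9836
P = 0.09 + 0.91 × 0.9836 = 0.9850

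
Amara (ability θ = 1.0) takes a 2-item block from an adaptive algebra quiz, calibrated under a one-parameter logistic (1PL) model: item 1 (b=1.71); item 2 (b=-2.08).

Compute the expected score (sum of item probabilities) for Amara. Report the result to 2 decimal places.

1.29

P(θ) = 1 / (1 + exp(−(θ − b)))
P_1 = 1/(1+e^{0.7100}) = 0.3296
P_2 = 1/(1+e^{-3.0800}) = 0.9561
E[score] = 0.3296 + 0.9561 = 1.2857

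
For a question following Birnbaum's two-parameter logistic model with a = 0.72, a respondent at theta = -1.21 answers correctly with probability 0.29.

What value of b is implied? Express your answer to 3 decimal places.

P(theta) = 1 / (1 + exp(−a(theta − b)))
logit(0.29) = ln(0.29/0.71) = -0.8954
b = theta − logit/(a) = -1.21 − (-0.8954)/0.7200 = 0.0336

0.034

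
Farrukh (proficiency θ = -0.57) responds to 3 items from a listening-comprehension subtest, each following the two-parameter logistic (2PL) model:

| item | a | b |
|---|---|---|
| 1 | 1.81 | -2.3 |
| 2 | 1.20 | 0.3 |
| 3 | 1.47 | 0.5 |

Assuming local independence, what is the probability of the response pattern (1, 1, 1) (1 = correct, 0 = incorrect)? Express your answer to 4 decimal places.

0.0429

P(θ) = 1 / (1 + exp(−a(θ − b)))
P_1 = 1/(1+e^{-3.1313}) = 0.9582
P_2 = 1/(1+e^{1.0440}) = 0.2604
P_3 = 1/(1+e^{1.5729}) = 0.1718
L = P_1 × P_2 × P_3 = 0.9582 × 0.2604 × 0.1718 = 0.04286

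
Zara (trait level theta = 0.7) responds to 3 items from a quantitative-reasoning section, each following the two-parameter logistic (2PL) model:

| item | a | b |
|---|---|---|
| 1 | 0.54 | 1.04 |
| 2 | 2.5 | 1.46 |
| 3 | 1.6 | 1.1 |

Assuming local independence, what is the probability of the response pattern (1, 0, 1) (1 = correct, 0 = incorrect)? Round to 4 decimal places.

P(theta) = 1 / (1 + exp(−a(theta − b)))
P_1 = 1/(1+e^{0.1836}) = 0.4542
P_2 = 1/(1+e^{1.9000}) = 0.1301
P_3 = 1/(1+e^{0.6400}) = 0.3452
L = P_1 × (1−P_2) × P_3 = 0.4542 × 0.8699 × 0.3452 = 0.13642

0.1364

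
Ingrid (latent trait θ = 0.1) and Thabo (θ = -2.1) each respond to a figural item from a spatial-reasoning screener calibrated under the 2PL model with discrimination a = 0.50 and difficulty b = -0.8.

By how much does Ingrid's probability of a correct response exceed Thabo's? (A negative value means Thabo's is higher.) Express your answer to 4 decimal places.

P(θ) = 1 / (1 + exp(−a(θ − b)))
P(Ingrid) = 0.6106  [exponent 0.4500]
P(Thabo) = 0.3430  [exponent -0.6500]
Difference = 0.6106 − 0.3430 = 0.2676

0.2676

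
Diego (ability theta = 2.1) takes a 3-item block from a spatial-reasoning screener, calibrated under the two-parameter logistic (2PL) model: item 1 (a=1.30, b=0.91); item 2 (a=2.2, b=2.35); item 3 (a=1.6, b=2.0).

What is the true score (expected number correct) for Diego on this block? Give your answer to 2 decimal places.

P(theta) = 1 / (1 + exp(−a(theta − b)))
P_1 = 1/(1+e^{-1.5470}) = 0.8245
P_2 = 1/(1+e^{0.5500}) = 0.3659
P_3 = 1/(1+e^{-0.1600}) = 0.5399
E[score] = 0.8245 + 0.3659 + 0.5399 = 1.7303

1.73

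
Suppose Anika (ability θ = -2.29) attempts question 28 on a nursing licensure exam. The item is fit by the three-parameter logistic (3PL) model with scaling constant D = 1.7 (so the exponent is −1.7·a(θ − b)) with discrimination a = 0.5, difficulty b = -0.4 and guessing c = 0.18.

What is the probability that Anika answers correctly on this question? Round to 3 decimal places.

P(θ) = c + (1 − c) · 1 / (1 + exp(−D·a(θ − b)))
Exponent: 1.7 × 0.5 × (-2.29 − (-0.4)) = -1.6065
1/(1 + e^{1.6065}) = 0.1671
P = 0.18 + 0.82 × 0.1671 = 0.3170

0.317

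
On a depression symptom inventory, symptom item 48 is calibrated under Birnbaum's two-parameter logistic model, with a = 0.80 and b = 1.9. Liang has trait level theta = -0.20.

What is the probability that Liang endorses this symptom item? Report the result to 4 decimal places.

P(theta) = 1 / (1 + exp(−a(theta − b)))
Exponent: 0.80 × (-0.20 − 1.9) = -1.6800
1/(1 + e^{1.6800}) = 0.1571

0.1571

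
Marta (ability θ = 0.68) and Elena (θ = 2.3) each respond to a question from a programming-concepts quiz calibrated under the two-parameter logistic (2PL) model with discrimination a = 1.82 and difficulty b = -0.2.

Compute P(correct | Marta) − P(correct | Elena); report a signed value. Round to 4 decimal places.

-0.1573

P(θ) = 1 / (1 + exp(−a(θ − b)))
P(Marta) = 0.8322  [exponent 1.6016]
P(Elena) = 0.9895  [exponent 4.5500]
Difference = 0.8322 − 0.9895 = -0.1573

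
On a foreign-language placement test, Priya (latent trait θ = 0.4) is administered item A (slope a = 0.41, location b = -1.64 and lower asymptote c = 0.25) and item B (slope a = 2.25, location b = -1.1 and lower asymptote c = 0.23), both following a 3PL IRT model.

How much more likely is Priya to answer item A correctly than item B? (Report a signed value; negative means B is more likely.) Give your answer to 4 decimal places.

P(θ) = c + (1 − c) · 1 / (1 + exp(−a(θ − b)))
P_A = 0.7733
P_B = 0.9745
P_A − P_B = -0.2012

-0.2012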